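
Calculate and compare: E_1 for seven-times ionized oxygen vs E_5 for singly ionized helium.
O⁷⁺ at n = 1 (E = -870.76480 eV)

Using E_n = -13.6057 Z² / n² eV:

O⁷⁺ (Z = 8) at n = 1:
E = -13.6057 × 8² / 1² = -13.6057 × 64 / 1 = -870.76480000 eV

He⁺ (Z = 2) at n = 5:
E = -13.6057 × 2² / 5² = -13.6057 × 4 / 25 = -2.17691200 eV

Since -870.76480000 eV < -2.17691200 eV,
O⁷⁺ at n = 1 is more tightly bound (requires more energy to ionize).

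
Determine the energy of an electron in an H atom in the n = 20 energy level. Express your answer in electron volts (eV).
-0.03 eV

The energy levels of a hydrogen-like atom are given by:
E_n = -13.6057 eV / n²

For n = 20:
E_20 = -13.6057 eV / 20²
E_20 = -13.6057 eV / 400
E_20 = -0.03 eV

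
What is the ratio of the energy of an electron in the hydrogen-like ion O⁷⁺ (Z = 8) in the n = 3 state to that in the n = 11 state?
13.4444

Using E_n = -13.6057 Z² / n² eV with Z = 8:

E_3 = -13.6057 × 8² / 3² = -870.7648 / 9 = -96.7516444444 eV
E_11 = -13.6057 × 8² / 11² = -870.7648 / 121 = -7.1964033058 eV

The ratio is:
E_3/E_11 = (-96.7516444444) / (-7.1964033058)
E_3/E_11 = (-870.7648/9) / (-870.7648/121)
E_3/E_11 = 121/9
E_3/E_11 = 13.4444
(Note: the Z² factors cancel in the ratio.)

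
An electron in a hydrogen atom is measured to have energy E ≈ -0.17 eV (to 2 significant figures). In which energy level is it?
n = 9

The exact energy levels follow E_n = -13.6057 eV / n².

The measured value (-0.17 eV) is reported to only 2 significant figures, so we must test candidate n values and see which one matches to that precision.

Candidate energies:
  n = 7:  E = -13.6057/7² = -0.27767 eV
  n = 8:  E = -13.6057/8² = -0.21259 eV
  n = 9:  E = -13.6057/9² = -0.16797 eV  ← matches
  n = 10:  E = -13.6057/10² = -0.13606 eV
  n = 11:  E = -13.6057/11² = -0.11244 eV

Checking against the measurement of -0.17 eV (2 sig figs), only n = 9 agrees:
E_9 = -0.16797 eV, which rounds to -0.17 eV ✓

Therefore n = 9.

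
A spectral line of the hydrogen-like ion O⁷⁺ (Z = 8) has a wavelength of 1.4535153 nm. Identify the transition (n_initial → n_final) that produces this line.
n = 7 → n = 1

First, find the photon energy from the wavelength (hc = 1239.84 eV·nm):
E = hc/λ = 1239.84 eV·nm / 1.4535153 nm = 852.99412 eV

The energy levels of O⁷⁺ satisfy E_n = -13.6057 × 8² / n² eV, so an emission n_i → n_f releases
ΔE = 13.6057 × 8² × (1/n_f² − 1/n_i²) eV.

Setting ΔE equal to the photon energy:
1/n_f² − 1/n_i² = 852.99412 / (13.6057 × 8²) = 0.97959187

Since 1/n_i² must be positive, we need 1/n_f² > 0.97959187, i.e. n_f ≤ 1. For each allowed n_f, solve n_i = (1/n_f² − 0.97959187)^(−1/2) and check whether it is a whole number:
  n_f = 1: 1/n_i² = 1.00000000 − 0.97959187 = 0.02040813 → n_i = 7.000  → integer, n_i = 7 ✓

Only n_f = 1 gives an integer upper level, n_i = 7.

The transition is from n = 7 to n = 1 (emission).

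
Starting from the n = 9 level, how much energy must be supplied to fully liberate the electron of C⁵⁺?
6.047 eV

The ionization energy is the energy needed to remove the electron completely (n → ∞).

For a hydrogen-like ion with Z = 6, E_n = -13.6057 Z² / n² eV.

At n = 9: E_9 = -13.6057 × 6² / 9² = -6.046978 eV
At n = ∞: E_∞ = 0 eV

Ionization energy = E_∞ - E_9 = 0 - (-6.046978) = 6.046978 eV
Ionization energy ≈ 6.047 eV

This is also called the binding energy of the electron in state n = 9.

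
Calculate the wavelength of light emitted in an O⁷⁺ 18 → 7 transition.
82.200257 nm

First, find the transition energy using E_n = -13.6057 Z² / n² eV:
E_18 = -13.6057 × 8² / 18² = -2.68754568 eV
E_7 = -13.6057 × 8² / 7² = -17.77071020 eV

Photon energy: |ΔE| = |E_7 - E_18| = 15.08316452 eV

Convert to wavelength using E = hc/λ with hc = 1239.84 eV·nm:
λ = hc/E = 1239.84 eV·nm / 15.08316452 eV
λ = 82.200257 nm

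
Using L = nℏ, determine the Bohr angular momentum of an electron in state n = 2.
2.1091e-34 J·s (or 2ℏ)

In the Bohr model, angular momentum is quantized:
L = nℏ

where ℏ = h/(2π) = 1.054572e-34 J·s

For n = 2:
L = 2 × 1.054572e-34 J·s
L = 2.1091e-34 J·s

This can also be written as L = 2ℏ.
The angular momentum is an integer multiple of the reduced Planck constant.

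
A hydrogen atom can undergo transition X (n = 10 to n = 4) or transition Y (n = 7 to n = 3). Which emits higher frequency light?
7 → 3

Calculate the energy for each transition:

Transition 10 → 4:
ΔE₁ = |E_4 - E_10| = |-13.6057/4² - (-13.6057/10²)|
ΔE₁ = |-0.85035625000 - (-0.13605700000)| = 0.71429925 eV

Transition 7 → 3:
ΔE₂ = |E_3 - E_7| = |-13.6057/3² - (-13.6057/7²)|
ΔE₂ = |-1.51174444444 - (-0.27766734694)| = 1.23407710 eV

Since 1.23407710 eV > 0.71429925 eV, the transition 7 → 3 emits the more energetic photon.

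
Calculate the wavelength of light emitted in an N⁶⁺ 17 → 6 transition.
76.47659 nm

First, find the transition energy using E_n = -13.6057 Z² / n² eV:
E_17 = -13.6057 × 7² / 17² = -2.3068488 eV
E_6 = -13.6057 × 7² / 6² = -18.5188694 eV

Photon energy: |ΔE| = |E_6 - E_17| = 16.2120206 eV

Convert to wavelength using E = hc/λ with hc = 1239.84 eV·nm:
λ = hc/E = 1239.84 eV·nm / 16.2120206 eV
λ = 76.47659 nm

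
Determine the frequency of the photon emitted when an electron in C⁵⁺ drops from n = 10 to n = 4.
6.218e+15 Hz

First, find the transition energy:
E_10 = -13.6057 × 6² / 10² = -4.89805 eV
E_4 = -13.6057 × 6² / 4² = -30.61283 eV
|ΔE| = |E_4 - E_10| = 25.71478 eV

Convert to Joules: E = 25.71478 eV × (1.602177 × 10⁻¹⁹ J/eV) = 4.11996e-18 J

Using E = hf:
f = E/h = 4.11996e-18 J / (6.62607 × 10⁻³⁴ J·s)
f = 6.218e+15 Hz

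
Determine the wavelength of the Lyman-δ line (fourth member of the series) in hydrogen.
94.92345 nm

The lines of a series are numbered from the longest wavelength (smallest ΔE) outward; the fourth line is the transition from n = n_f + 4 to n_f.
The Lyman series has all transitions ending at n_f = 1.

For H, the fourth line (δ-line) is the jump from n = 5 to n = 1:
E_5 = -13.6057 / 5² = -0.5442280 eV
E_1 = -13.6057 / 1² = -13.6057000 eV
ΔE = E_5 - E_1 = 13.0614720 eV

λ = hc/E = 1239.84 eV·nm / 13.0614720 eV
λ = 94.92345 nm

This is the δ-line of the Lyman series in H.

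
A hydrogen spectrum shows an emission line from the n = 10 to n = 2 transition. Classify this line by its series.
Balmer series

The spectral series in hydrogen are named based on the final (lower) energy level:
- Lyman series: n_final = 1 (ultraviolet)
- Balmer series: n_final = 2 (visible/near-UV)
- Paschen series: n_final = 3 (infrared)
- Brackett series: n_final = 4 (infrared)
- Pfund series: n_final = 5 (far infrared)

Since this transition ends at n = 2, it belongs to the Balmer series.

For reference, this 10 → 2 line has photon energy
ΔE = 13.6057 eV × (1/2² - 1/10²) = 3.2653680 eV,
corresponding to wavelength λ = hc/ΔE = 1239.84 eV·nm / 3.2653680 eV = 379.694 nm in the visible/near-UV region.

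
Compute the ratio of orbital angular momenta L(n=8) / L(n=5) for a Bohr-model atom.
1.60000

In the Bohr model, L_n = nℏ, so the ratio is purely the ratio of quantum numbers:

L_8/L_5 = 8ℏ / 5ℏ = 8/5 = 1.60000

The angular momentum scales linearly with n.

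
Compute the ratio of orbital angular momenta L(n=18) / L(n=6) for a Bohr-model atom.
3.00000

In the Bohr model, L_n = nℏ, so the ratio is purely the ratio of quantum numbers:

L_18/L_6 = 18ℏ / 6ℏ = 18/6 = 3.00000

The angular momentum scales linearly with n.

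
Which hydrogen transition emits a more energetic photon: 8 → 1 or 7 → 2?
8 → 1

Calculate the energy for each transition:

Transition 8 → 1:
ΔE₁ = |E_1 - E_8| = |-13.6057/1² - (-13.6057/8²)|
ΔE₁ = |-13.6057000000 - (-0.2125890625)| = 13.3931109 eV

Transition 7 → 2:
ΔE₂ = |E_2 - E_7| = |-13.6057/2² - (-13.6057/7²)|
ΔE₂ = |-3.4014250000 - (-0.2776673469)| = 3.1237577 eV

Since 13.3931109 eV > 3.1237577 eV, the transition 8 → 1 emits the more energetic photon.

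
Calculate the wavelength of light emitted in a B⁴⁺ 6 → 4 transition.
104.977743 nm

First, find the transition energy using E_n = -13.6057 Z² / n² eV:
E_6 = -13.6057 × 5² / 6² = -9.448402778 eV
E_4 = -13.6057 × 5² / 4² = -21.258906250 eV

Photon energy: |ΔE| = |E_4 - E_6| = 11.810503472 eV

Convert to wavelength using E = hc/λ with hc = 1239.84 eV·nm:
λ = hc/E = 1239.84 eV·nm / 11.810503472 eV
λ = 104.977743 nm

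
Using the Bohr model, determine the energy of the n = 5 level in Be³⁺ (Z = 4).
-8.70765 eV

For hydrogen-like ions, the energy levels scale with Z²:
E_n = -13.6057 Z² / n² eV

For Be³⁺ (Z = 4) at n = 5:
E_5 = -13.6057 × 4² / 5²
E_5 = -13.6057 × 16 / 25
E_5 = -217.6912 / 25
E_5 = -8.70765 eV

The energy is 16 times more negative than hydrogen at the same n due to the stronger nuclear charge.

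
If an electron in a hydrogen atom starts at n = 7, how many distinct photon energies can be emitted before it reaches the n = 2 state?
15

The electron can occupy levels n = 2, 3, ..., 7 during de-excitation — that is m = 7 - 2 + 1 = 6 distinct levels.

The number of distinct spectral lines equals the number of ways to choose 2 of these m levels (each pair gives one possible emission transition):

Number of lines = m(m-1)/2 = 6×5/2 = 15

These correspond to all possible transitions between the 6 levels:
7 → 6, 7 → 5, 7 → 4, 7 → 3, 7 → 2, 6 → 5, 6 → 4, 6 → 3...

Each transition produces a photon with a unique energy (and thus wavelength). This count does not depend on Z.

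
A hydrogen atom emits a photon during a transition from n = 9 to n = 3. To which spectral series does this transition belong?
Paschen series

The spectral series in hydrogen are named based on the final (lower) energy level:
- Lyman series: n_final = 1 (ultraviolet)
- Balmer series: n_final = 2 (visible/near-UV)
- Paschen series: n_final = 3 (infrared)
- Brackett series: n_final = 4 (infrared)
- Pfund series: n_final = 5 (far infrared)

Since this transition ends at n = 3, it belongs to the Paschen series.

For reference, this 9 → 3 line has photon energy
ΔE = 13.6057 eV × (1/3² - 1/9²) = 1.3437728395 eV,
corresponding to wavelength λ = hc/ΔE = 1239.84 eV·nm / 1.3437728395 eV = 922.655946 nm in the infrared region.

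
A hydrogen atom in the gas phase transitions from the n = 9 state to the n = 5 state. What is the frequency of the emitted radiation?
9.10e+13 Hz

First, find the transition energy:
E_9 = -13.6057 / 9² = -0.16797160 eV
E_5 = -13.6057 / 5² = -0.54422800 eV
|ΔE| = |E_5 - E_9| = 0.37625640 eV

Convert to Joules: E = 0.37625640 eV × (1.602177 × 10⁻¹⁹ J/eV) = 6.0283e-20 J

Using E = hf:
f = E/h = 6.0283e-20 J / (6.62607 × 10⁻³⁴ J·s)
f = 9.10e+13 Hz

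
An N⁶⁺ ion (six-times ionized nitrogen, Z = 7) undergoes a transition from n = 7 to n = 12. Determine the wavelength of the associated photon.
138.12861 nm

First, find the transition energy using E_n = -13.6057 Z² / n² eV:
E_7 = -13.6057 × 7² / 7² = -13.605700000 eV
E_12 = -13.6057 × 7² / 12² = -4.629717361 eV

Photon energy: |ΔE| = |E_12 - E_7| = 8.975982639 eV

Convert to wavelength using E = hc/λ with hc = 1239.84 eV·nm:
λ = hc/E = 1239.84 eV·nm / 8.975982639 eV
λ = 138.12861 nm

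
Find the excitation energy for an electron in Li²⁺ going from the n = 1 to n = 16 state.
121.97 eV

The energy levels of a hydrogen-like atom are E_n = -13.6057 Z² eV / n².

Energy at n = 1: E_1 = -13.6057 × 3² / 1² = -122.45130 eV
Energy at n = 16: E_16 = -13.6057 × 3² / 16² = -0.47833 eV

The excitation energy is the difference:
ΔE = E_16 - E_1
ΔE = -0.47833 - (-122.45130)
ΔE = 121.97 eV

Since this is positive, energy must be absorbed (photon absorption).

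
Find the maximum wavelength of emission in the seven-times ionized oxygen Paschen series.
29.29 nm

The longest wavelength corresponds to the smallest energy transition in the series.
The Paschen series has all transitions ending at n_f = 3.

For O⁷⁺ (Z = 8), the first line (α-line) is the jump from n = 4 to n = 3:
E_4 = -13.6057 × 8² / 4² = -54.4228 eV
E_3 = -13.6057 × 8² / 3² = -96.7516 eV
ΔE = E_4 - E_3 = 42.3288 eV

λ = hc/E = 1239.84 eV·nm / 42.3288 eV
λ = 29.29 nm

This is the α-line of the Paschen series in O⁷⁺.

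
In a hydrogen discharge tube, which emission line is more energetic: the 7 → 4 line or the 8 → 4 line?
8 → 4

Calculate the energy for each transition:

Transition 7 → 4:
ΔE₁ = |E_4 - E_7| = |-13.6057/4² - (-13.6057/7²)|
ΔE₁ = |-0.850356250000 - (-0.277667346939)| = 0.572688903 eV

Transition 8 → 4:
ΔE₂ = |E_4 - E_8| = |-13.6057/4² - (-13.6057/8²)|
ΔE₂ = |-0.850356250000 - (-0.212589062500)| = 0.637767188 eV

Since 0.637767188 eV > 0.572688903 eV, the transition 8 → 4 emits the more energetic photon.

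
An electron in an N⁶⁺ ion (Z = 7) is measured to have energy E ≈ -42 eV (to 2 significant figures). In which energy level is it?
n = 4

The exact energy levels follow E_n = -13.6057 Z² / n² eV with Z = 7.

The measured value (-42 eV) is reported to only 2 significant figures, so we must test candidate n values and see which one matches to that precision.

Candidate energies:
  n = 2:  E = -13.6057 × 7² / 2² = -166.66983 eV
  n = 3:  E = -13.6057 × 7² / 3² = -74.07548 eV
  n = 4:  E = -13.6057 × 7² / 4² = -41.66746 eV  ← matches
  n = 5:  E = -13.6057 × 7² / 5² = -26.66717 eV
  n = 6:  E = -13.6057 × 7² / 6² = -18.51887 eV

Checking against the measurement of -42 eV (2 sig figs), only n = 4 agrees:
E_4 = -41.66746 eV, which rounds to -42 eV ✓

Therefore n = 4.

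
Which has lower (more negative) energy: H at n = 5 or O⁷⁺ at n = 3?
O⁷⁺ at n = 3 (E = -96.75164 eV)

Using E_n = -13.6057 Z² / n² eV:

H (Z = 1) at n = 5:
E = -13.6057 × 1² / 5² = -13.6057 × 1 / 25 = -0.54422800 eV

O⁷⁺ (Z = 8) at n = 3:
E = -13.6057 × 8² / 3² = -13.6057 × 64 / 9 = -96.75164444 eV

Since -96.75164444 eV < -0.54422800 eV,
O⁷⁺ at n = 3 is more tightly bound (requires more energy to ionize).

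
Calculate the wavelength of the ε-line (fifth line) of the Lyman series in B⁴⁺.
3.74921 nm

The lines of a series are numbered from the longest wavelength (smallest ΔE) outward; the fifth line is the transition from n = n_f + 5 to n_f.
The Lyman series has all transitions ending at n_f = 1.

For B⁴⁺ (Z = 5), the fifth line (ε-line) is the jump from n = 6 to n = 1:
E_6 = -13.6057 × 5² / 6² = -9.4484028 eV
E_1 = -13.6057 × 5² / 1² = -340.1425000 eV
ΔE = E_6 - E_1 = 330.6940972 eV

λ = hc/E = 1239.84 eV·nm / 330.6940972 eV
λ = 3.74921 nm

This is the ε-line of the Lyman series in B⁴⁺.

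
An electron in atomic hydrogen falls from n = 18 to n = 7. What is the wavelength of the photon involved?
5260.8164 nm

First, find the transition energy using E_n = -13.6057 / n² eV:
E_18 = -13.6057 / 18² = -0.0419929012 eV
E_7 = -13.6057 / 7² = -0.2776673469 eV

Photon energy: |ΔE| = |E_7 - E_18| = 0.2356744457 eV

Convert to wavelength using E = hc/λ with hc = 1239.84 eV·nm:
λ = hc/E = 1239.84 eV·nm / 0.2356744457 eV
λ = 5260.8164 nm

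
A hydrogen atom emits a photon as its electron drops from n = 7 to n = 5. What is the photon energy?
0.26656 eV

The energy levels are E_n = -13.6057 eV / n².

Energy at n = 7: E_7 = -13.6057 / 7² = -0.27766735 eV
Energy at n = 5: E_5 = -13.6057 / 5² = -0.54422800 eV

For emission (electron falling to lower state), the photon energy is:
E_photon = E_7 - E_5 = |-0.27766735 - (-0.54422800)|
E_photon = 0.26656 eV

This energy is carried away by the emitted photon.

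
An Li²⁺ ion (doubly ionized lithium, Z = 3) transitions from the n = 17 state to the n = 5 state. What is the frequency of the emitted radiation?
1.082e+15 Hz

First, find the transition energy:
E_17 = -13.6057 × 3² / 17² = -0.42370692 eV
E_5 = -13.6057 × 3² / 5² = -4.89805200 eV
|ΔE| = |E_5 - E_17| = 4.47434508 eV

Convert to Joules: E = 4.47434508 eV × (1.602177 × 10⁻¹⁹ J/eV) = 7.16869e-19 J

Using E = hf:
f = E/h = 7.16869e-19 J / (6.62607 × 10⁻³⁴ J·s)
f = 1.082e+15 Hz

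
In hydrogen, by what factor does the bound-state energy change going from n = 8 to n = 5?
2.56000

Using E_n = -13.6057 Z² / n² eV with Z = 1:

E_5 = -13.6057 / 5² = -13.6057 / 25 = -0.54422800000 eV
E_8 = -13.6057 / 8² = -13.6057 / 64 = -0.21258906250 eV

The ratio is:
E_5/E_8 = (-0.54422800000) / (-0.21258906250)
E_5/E_8 = (-13.6057/25) / (-13.6057/64)
E_5/E_8 = 64/25
E_5/E_8 = 2.56000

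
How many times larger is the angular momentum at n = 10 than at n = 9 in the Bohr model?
1.11

In the Bohr model, L_n = nℏ, so the ratio is purely the ratio of quantum numbers:

L_10/L_9 = 10ℏ / 9ℏ = 10/9 = 1.11

The angular momentum scales linearly with n.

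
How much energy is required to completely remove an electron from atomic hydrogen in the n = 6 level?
0.37794 eV

The ionization energy is the energy needed to remove the electron completely (n → ∞).

For hydrogen, E_n = -13.6057 eV / n².

At n = 6: E_6 = -13.6057 / 6² = -0.37793611 eV
At n = ∞: E_∞ = 0 eV

Ionization energy = E_∞ - E_6 = 0 - (-0.37793611) = 0.37793611 eV
Ionization energy ≈ 0.37794 eV

This is also called the binding energy of the electron in state n = 6.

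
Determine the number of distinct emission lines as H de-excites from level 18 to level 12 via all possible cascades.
21

The electron can occupy levels n = 12, 13, ..., 18 during de-excitation — that is m = 18 - 12 + 1 = 7 distinct levels.

The number of distinct spectral lines equals the number of ways to choose 2 of these m levels (each pair gives one possible emission transition):

Number of lines = m(m-1)/2 = 7×6/2 = 21

These correspond to all possible transitions between the 7 levels:
18 → 17, 18 → 16, 18 → 15, 18 → 14, 18 → 13, 18 → 12, 17 → 16, 17 → 15...

Each transition produces a photon with a unique energy (and thus wavelength). This count does not depend on Z.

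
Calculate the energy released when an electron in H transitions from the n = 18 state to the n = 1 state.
13.563707 eV

The energy levels are E_n = -13.6057 eV / n².

Energy at n = 18: E_18 = -13.6057 / 18² = -0.041992901 eV
Energy at n = 1: E_1 = -13.6057 / 1² = -13.605700000 eV

For emission (electron falling to lower state), the photon energy is:
E_photon = E_18 - E_1 = |-0.041992901 - (-13.605700000)|
E_photon = 13.563707 eV

This energy is carried away by the emitted photon.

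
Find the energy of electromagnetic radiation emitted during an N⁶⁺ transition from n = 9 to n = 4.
33.44 eV

The energy levels are E_n = -13.6057 Z² eV / n².

Energy at n = 9: E_9 = -13.6057 × 7² / 9² = -8.23061 eV
Energy at n = 4: E_4 = -13.6057 × 7² / 4² = -41.66746 eV

For emission (electron falling to lower state), the photon energy is:
E_photon = E_9 - E_4 = |-8.23061 - (-41.66746)|
E_photon = 33.44 eV

This energy is carried away by the emitted photon.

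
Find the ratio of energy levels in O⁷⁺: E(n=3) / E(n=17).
32.111111

Using E_n = -13.6057 Z² / n² eV with Z = 8:

E_3 = -13.6057 × 8² / 3² = -870.7648 / 9 = -96.751644444444 eV
E_17 = -13.6057 × 8² / 17² = -870.7648 / 289 = -3.013026989619 eV

The ratio is:
E_3/E_17 = (-96.751644444444) / (-3.013026989619)
E_3/E_17 = (-870.7648/9) / (-870.7648/289)
E_3/E_17 = 289/9
E_3/E_17 = 32.111111
(Note: the Z² factors cancel in the ratio.)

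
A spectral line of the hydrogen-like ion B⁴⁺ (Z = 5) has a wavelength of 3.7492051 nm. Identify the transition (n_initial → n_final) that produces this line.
n = 6 → n = 1

First, find the photon energy from the wavelength (hc = 1239.84 eV·nm):
E = hc/λ = 1239.84 eV·nm / 3.7492051 nm = 330.69410 eV

The energy levels of B⁴⁺ satisfy E_n = -13.6057 × 5² / n² eV, so an emission n_i → n_f releases
ΔE = 13.6057 × 5² × (1/n_f² − 1/n_i²) eV.

Setting ΔE equal to the photon energy:
1/n_f² − 1/n_i² = 330.69410 / (13.6057 × 5²) = 0.97222223

Since 1/n_i² must be positive, we need 1/n_f² > 0.97222223, i.e. n_f ≤ 1. For each allowed n_f, solve n_i = (1/n_f² − 0.97222223)^(−1/2) and check whether it is a whole number:
  n_f = 1: 1/n_i² = 1.00000000 − 0.97222223 = 0.02777777 → n_i = 6.000  → integer, n_i = 6 ✓

Only n_f = 1 gives an integer upper level, n_i = 6.

The transition is from n = 6 to n = 1 (emission).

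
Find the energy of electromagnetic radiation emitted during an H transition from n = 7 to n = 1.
13.3280 eV

The energy levels are E_n = -13.6057 eV / n².

Energy at n = 7: E_7 = -13.6057 / 7² = -0.2776673 eV
Energy at n = 1: E_1 = -13.6057 / 1² = -13.6057000 eV

For emission (electron falling to lower state), the photon energy is:
E_photon = E_7 - E_1 = |-0.2776673 - (-13.6057000)|
E_photon = 13.3280 eV

This energy is carried away by the emitted photon.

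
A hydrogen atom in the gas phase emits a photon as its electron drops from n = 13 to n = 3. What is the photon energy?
1.4312 eV

The energy levels are E_n = -13.6057 eV / n².

Energy at n = 13: E_13 = -13.6057 / 13² = -0.0805071 eV
Energy at n = 3: E_3 = -13.6057 / 3² = -1.5117444 eV

For emission (electron falling to lower state), the photon energy is:
E_photon = E_13 - E_3 = |-0.0805071 - (-1.5117444)|
E_photon = 1.4312 eV

This energy is carried away by the emitted photon.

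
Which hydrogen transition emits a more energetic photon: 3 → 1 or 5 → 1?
5 → 1

Calculate the energy for each transition:

Transition 3 → 1:
ΔE₁ = |E_1 - E_3| = |-13.6057/1² - (-13.6057/3²)|
ΔE₁ = |-13.60570000 - (-1.51174444)| = 12.09396 eV

Transition 5 → 1:
ΔE₂ = |E_1 - E_5| = |-13.6057/1² - (-13.6057/5²)|
ΔE₂ = |-13.60570000 - (-0.54422800)| = 13.06147 eV

Since 13.06147 eV > 12.09396 eV, the transition 5 → 1 emits the more energetic photon.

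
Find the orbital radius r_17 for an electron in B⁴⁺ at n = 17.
3.0586 nm (or 30.5864 Å)

The Bohr radius formula is:
r_n = n² a₀ / Z

where a₀ = 0.0529177 nm is the Bohr radius.

For B⁴⁺ (Z = 5) at n = 17:
r_17 = 17² × 0.0529177 nm / 5
r_17 = 289 × 0.0529177 nm / 5
r_17 = 15.29322 nm / 5
r_17 = 3.0586 nm

The electron orbits at approximately 3.0586 nm from the nucleus.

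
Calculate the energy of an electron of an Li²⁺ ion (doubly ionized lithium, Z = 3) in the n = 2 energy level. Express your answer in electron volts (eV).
-30.61 eV

The energy levels of a hydrogen-like atom are given by:
E_n = -13.6057 Z² / n² eV  (with Z = 3 for Li²⁺)

For n = 2:
E_2 = -13.6057 × 3² / 2²
E_2 = -13.6057 × 9 / 4
E_2 = -30.61 eV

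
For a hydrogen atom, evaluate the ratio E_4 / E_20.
25.000000

Using E_n = -13.6057 Z² / n² eV with Z = 1:

E_4 = -13.6057 / 4² = -13.6057 / 16 = -0.850356250000 eV
E_20 = -13.6057 / 20² = -13.6057 / 400 = -0.034014250000 eV

The ratio is:
E_4/E_20 = (-0.850356250000) / (-0.034014250000)
E_4/E_20 = (-13.6057/16) / (-13.6057/400)
E_4/E_20 = 400/16
E_4/E_20 = 25.000000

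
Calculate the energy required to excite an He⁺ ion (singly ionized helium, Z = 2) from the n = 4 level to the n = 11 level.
2.95 eV

The energy levels of a hydrogen-like atom are E_n = -13.6057 Z² eV / n².

Energy at n = 4: E_4 = -13.6057 × 2² / 4² = -3.40143 eV
Energy at n = 11: E_11 = -13.6057 × 2² / 11² = -0.44978 eV

The excitation energy is the difference:
ΔE = E_11 - E_4
ΔE = -0.44978 - (-3.40143)
ΔE = 2.95 eV

Since this is positive, energy must be absorbed (photon absorption).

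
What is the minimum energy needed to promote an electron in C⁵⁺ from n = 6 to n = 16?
11.69240 eV

The energy levels of a hydrogen-like atom are E_n = -13.6057 Z² eV / n².

Energy at n = 6: E_6 = -13.6057 × 6² / 6² = -13.60570000 eV
Energy at n = 16: E_16 = -13.6057 × 6² / 16² = -1.91330156 eV

The excitation energy is the difference:
ΔE = E_16 - E_6
ΔE = -1.91330156 - (-13.60570000)
ΔE = 11.69240 eV

Since this is positive, energy must be absorbed (photon absorption).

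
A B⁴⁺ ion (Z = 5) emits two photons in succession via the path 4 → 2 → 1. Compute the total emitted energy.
318.883594 eV

The energy levels of B⁴⁺ are E_n = -13.6057 × 5² / n² eV.

First transition (4 → 2):
ΔE₁ = |E_2 - E_4|
ΔE₁ = |-85.035625000000 - (-21.258906250000)| = 63.776718750 eV

Second transition (2 → 1):
ΔE₂ = |E_1 - E_2|
ΔE₂ = |-340.142500000000 - (-85.035625000000)| = 255.106875000 eV

Total energy released:
E_total = ΔE₁ + ΔE₂ = 63.776718750 + 255.106875000 = 318.883594 eV

Note: This equals the direct transition 4 → 1: 318.883594 eV ✓
Energy is conserved regardless of the path taken.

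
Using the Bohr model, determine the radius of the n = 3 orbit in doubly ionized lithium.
0.1588 nm (or 1.5875 Å)

The Bohr radius formula is:
r_n = n² a₀ / Z

where a₀ = 0.0529177 nm is the Bohr radius.

For Li²⁺ (Z = 3) at n = 3:
r_3 = 3² × 0.0529177 nm / 3
r_3 = 9 × 0.0529177 nm / 3
r_3 = 0.47626 nm / 3
r_3 = 0.1588 nm

The electron orbits at approximately 0.1588 nm from the nucleus.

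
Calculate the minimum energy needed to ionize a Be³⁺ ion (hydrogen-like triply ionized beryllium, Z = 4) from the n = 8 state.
3.4014 eV

The ionization energy is the energy needed to remove the electron completely (n → ∞).

For a hydrogen-like ion with Z = 4, E_n = -13.6057 Z² / n² eV.

At n = 8: E_8 = -13.6057 × 4² / 8² = -3.4014250 eV
At n = ∞: E_∞ = 0 eV

Ionization energy = E_∞ - E_8 = 0 - (-3.4014250) = 3.4014250 eV
Ionization energy ≈ 3.4014 eV

This is also called the binding energy of the electron in state n = 8.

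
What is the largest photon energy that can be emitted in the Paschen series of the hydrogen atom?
1.5117 eV

The series limit corresponds to the transition from n = ∞ to n = 3.
This is the highest energy (shortest wavelength) transition in the Paschen series.

E_∞ = 0 eV
E_3 = -13.6057 / 3² = -1.5117 eV

Energy at series limit:
ΔE = E_∞ - E_3 = 0 - (-1.5117) = 1.5117 eV

This energy equals the ionization energy from the n = 3 state of hydrogen.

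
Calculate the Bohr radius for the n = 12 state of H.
7.6202 nm (or 76.2015 Å)

The Bohr radius formula is:
r_n = n² a₀ / Z

where a₀ = 0.0529177 nm is the Bohr radius.

For H (Z = 1) at n = 12:
r_12 = 12² × 0.0529177 nm / 1
r_12 = 144 × 0.0529177 nm / 1
r_12 = 7.62015 nm / 1
r_12 = 7.6202 nm

The electron orbits at approximately 7.6202 nm from the nucleus.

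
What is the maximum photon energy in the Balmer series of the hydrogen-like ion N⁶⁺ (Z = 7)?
166.669825 eV

The series limit corresponds to the transition from n = ∞ to n = 2.
This is the highest energy (shortest wavelength) transition in the Balmer series.

E_∞ = 0 eV
E_2 = -13.6057 × 7² / 2² = -166.669825 eV

Energy at series limit:
ΔE = E_∞ - E_2 = 0 - (-166.669825) = 166.669825 eV

This energy equals the ionization energy from the n = 2 state of N⁶⁺.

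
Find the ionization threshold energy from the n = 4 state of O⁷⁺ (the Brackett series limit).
54.42 eV

The series limit corresponds to the transition from n = ∞ to n = 4.
This is the highest energy (shortest wavelength) transition in the Brackett series.

E_∞ = 0 eV
E_4 = -13.6057 × 8² / 4² = -54.42 eV

Energy at series limit:
ΔE = E_∞ - E_4 = 0 - (-54.42) = 54.42 eV

This energy equals the ionization energy from the n = 4 state of O⁷⁺.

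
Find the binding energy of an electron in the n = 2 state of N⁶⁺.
166.66983 eV

The ionization energy is the energy needed to remove the electron completely (n → ∞).

For a hydrogen-like ion with Z = 7, E_n = -13.6057 Z² / n² eV.

At n = 2: E_2 = -13.6057 × 7² / 2² = -166.66982500 eV
At n = ∞: E_∞ = 0 eV

Ionization energy = E_∞ - E_2 = 0 - (-166.66982500) = 166.66982500 eV
Ionization energy ≈ 166.66983 eV

This is also called the binding energy of the electron in state n = 2.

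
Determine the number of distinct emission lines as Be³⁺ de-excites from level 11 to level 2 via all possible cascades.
45

The electron can occupy levels n = 2, 3, ..., 11 during de-excitation — that is m = 11 - 2 + 1 = 10 distinct levels.

The number of distinct spectral lines equals the number of ways to choose 2 of these m levels (each pair gives one possible emission transition):

Number of lines = m(m-1)/2 = 10×9/2 = 45

These correspond to all possible transitions between the 10 levels:
11 → 10, 11 → 9, 11 → 8, 11 → 7, 11 → 6, 11 → 5, 11 → 4, 11 → 3...

Each transition produces a photon with a unique energy (and thus wavelength). This count does not depend on Z.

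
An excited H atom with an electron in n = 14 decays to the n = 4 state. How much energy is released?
0.7809 eV

The energy levels are E_n = -13.6057 eV / n².

Energy at n = 14: E_14 = -13.6057 / 14² = -0.0694168 eV
Energy at n = 4: E_4 = -13.6057 / 4² = -0.8503563 eV

For emission (electron falling to lower state), the photon energy is:
E_photon = E_14 - E_4 = |-0.0694168 - (-0.8503563)|
E_photon = 0.7809 eV

This energy is carried away by the emitted photon.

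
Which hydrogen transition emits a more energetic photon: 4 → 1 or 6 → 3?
4 → 1

Calculate the energy for each transition:

Transition 4 → 1:
ΔE₁ = |E_1 - E_4| = |-13.6057/1² - (-13.6057/4²)|
ΔE₁ = |-13.605700000 - (-0.850356250)| = 12.755344 eV

Transition 6 → 3:
ΔE₂ = |E_3 - E_6| = |-13.6057/3² - (-13.6057/6²)|
ΔE₂ = |-1.511744444 - (-0.377936111)| = 1.133808 eV

Since 12.755344 eV > 1.133808 eV, the transition 4 → 1 emits the more energetic photon.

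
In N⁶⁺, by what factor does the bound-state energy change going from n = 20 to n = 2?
100.000

Using E_n = -13.6057 Z² / n² eV with Z = 7:

E_2 = -13.6057 × 7² / 2² = -666.6793 / 4 = -166.669825000 eV
E_20 = -13.6057 × 7² / 20² = -666.6793 / 400 = -1.666698250 eV

The ratio is:
E_2/E_20 = (-166.669825000) / (-1.666698250)
E_2/E_20 = (-666.6793/4) / (-666.6793/400)
E_2/E_20 = 400/4
E_2/E_20 = 100.000
(Note: the Z² factors cancel in the ratio.)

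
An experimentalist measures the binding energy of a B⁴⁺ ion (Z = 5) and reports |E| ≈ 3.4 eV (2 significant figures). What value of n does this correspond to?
n = 10

The exact energy levels follow E_n = -13.6057 Z² / n² eV with Z = 5.

The measured value (-3.4 eV) is reported to only 2 significant figures, so we must test candidate n values and see which one matches to that precision.

Candidate energies:
  n = 8:  E = -13.6057 × 5² / 8² = -5.31473 eV
  n = 9:  E = -13.6057 × 5² / 9² = -4.19929 eV
  n = 10:  E = -13.6057 × 5² / 10² = -3.40143 eV  ← matches
  n = 11:  E = -13.6057 × 5² / 11² = -2.81110 eV
  n = 12:  E = -13.6057 × 5² / 12² = -2.36210 eV

Checking against the measurement of -3.4 eV (2 sig figs), only n = 10 agrees:
E_10 = -3.40143 eV, which rounds to -3.4 eV ✓

Therefore n = 10.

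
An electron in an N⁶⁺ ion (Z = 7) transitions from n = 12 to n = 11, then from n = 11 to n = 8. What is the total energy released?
5.7871 eV

The energy levels of N⁶⁺ are E_n = -13.6057 × 7² / n² eV.

First transition (12 → 11):
ΔE₁ = |E_11 - E_12|
ΔE₁ = |-5.5097462810 - (-4.6297173611)| = 0.8800289 eV

Second transition (11 → 8):
ΔE₂ = |E_8 - E_11|
ΔE₂ = |-10.4168640625 - (-5.5097462810)| = 4.9071178 eV

Total energy released:
E_total = ΔE₁ + ΔE₂ = 0.8800289 + 4.9071178 = 5.7871 eV

Note: This equals the direct transition 12 → 8: 5.7871 eV ✓
Energy is conserved regardless of the path taken.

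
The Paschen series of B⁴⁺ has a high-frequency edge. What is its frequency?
9.14e+15 Hz

The series limit corresponds to the transition from n = ∞ to n = 3.
This is the highest energy (shortest wavelength) transition in the Paschen series.

E_∞ = 0 eV
E_3 = -13.6057 × 5² / 3² = -37.79361 eV

Energy at series limit:
ΔE = E_∞ - E_3 = 0 - (-37.79361) = 37.79361 eV
E = 37.79361 eV × (1.602177 × 10⁻¹⁹ J/eV) = 6.0552e-18 J
f = E/h = 6.0552e-18 J / (6.62607 × 10⁻³⁴ J·s) = 9.14e+15 Hz

This energy equals the ionization energy from the n = 3 state of B⁴⁺.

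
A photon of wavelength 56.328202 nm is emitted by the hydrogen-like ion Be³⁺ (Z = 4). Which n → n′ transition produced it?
n = 10 → n = 3

First, find the photon energy from the wavelength (hc = 1239.84 eV·nm):
E = hc/λ = 1239.84 eV·nm / 56.328202 nm = 22.010999 eV

The energy levels of Be³⁺ satisfy E_n = -13.6057 × 4² / n² eV, so an emission n_i → n_f releases
ΔE = 13.6057 × 4² × (1/n_f² − 1/n_i²) eV.

Setting ΔE equal to the photon energy:
1/n_f² − 1/n_i² = 22.010999 / (13.6057 × 4²) = 0.10111111

Since 1/n_i² must be positive, we need 1/n_f² > 0.10111111, i.e. n_f ≤ 3. For each allowed n_f, solve n_i = (1/n_f² − 0.10111111)^(−1/2) and check whether it is a whole number:
  n_f = 1: 1/n_i² = 1.00000000 − 0.10111111 = 0.89888889 → n_i = 1.055  (not an integer) ✗
  n_f = 2: 1/n_i² = 0.25000000 − 0.10111111 = 0.14888889 → n_i = 2.592  (not an integer) ✗
  n_f = 3: 1/n_i² = 0.11111111 − 0.10111111 = 0.01000000 → n_i = 10.000  → integer, n_i = 10 ✓

Only n_f = 3 gives an integer upper level, n_i = 10.

The transition is from n = 10 to n = 3 (emission).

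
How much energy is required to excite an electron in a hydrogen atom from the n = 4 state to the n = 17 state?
0.80328 eV

The energy levels of a hydrogen-like atom are E_n = -13.6057 eV / n².

Energy at n = 4: E_4 = -13.6057 / 4² = -0.85035625 eV
Energy at n = 17: E_17 = -13.6057 / 17² = -0.04707855 eV

The excitation energy is the difference:
ΔE = E_17 - E_4
ΔE = -0.04707855 - (-0.85035625)
ΔE = 0.80328 eV

Since this is positive, energy must be absorbed (photon absorption).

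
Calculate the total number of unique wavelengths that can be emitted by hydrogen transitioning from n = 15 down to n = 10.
15

The electron can occupy levels n = 10, 11, ..., 15 during de-excitation — that is m = 15 - 10 + 1 = 6 distinct levels.

The number of distinct spectral lines equals the number of ways to choose 2 of these m levels (each pair gives one possible emission transition):

Number of lines = m(m-1)/2 = 6×5/2 = 15

These correspond to all possible transitions between the 6 levels:
15 → 14, 15 → 13, 15 → 12, 15 → 11, 15 → 10, 14 → 13, 14 → 12, 14 → 11...

Each transition produces a photon with a unique energy (and thus wavelength). This count does not depend on Z.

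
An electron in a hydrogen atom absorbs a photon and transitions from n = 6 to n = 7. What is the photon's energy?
0.100269 eV

The energy levels of a hydrogen-like atom are E_n = -13.6057 eV / n².

Energy at n = 6: E_6 = -13.6057 / 6² = -0.377936111 eV
Energy at n = 7: E_7 = -13.6057 / 7² = -0.277667347 eV

The excitation energy is the difference:
ΔE = E_7 - E_6
ΔE = -0.277667347 - (-0.377936111)
ΔE = 0.100269 eV

Since this is positive, energy must be absorbed (photon absorption).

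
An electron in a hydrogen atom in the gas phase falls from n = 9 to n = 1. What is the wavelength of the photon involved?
92.266 nm

First, find the transition energy using E_n = -13.6057 / n² eV:
E_9 = -13.6057 / 9² = -0.16797 eV
E_1 = -13.6057 / 1² = -13.60570 eV

Photon energy: |ΔE| = |E_1 - E_9| = 13.43773 eV

Convert to wavelength using E = hc/λ with hc = 1239.84 eV·nm:
λ = hc/E = 1239.84 eV·nm / 13.43773 eV
λ = 92.266 nm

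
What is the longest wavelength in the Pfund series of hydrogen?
7455.806 nm

The longest wavelength corresponds to the smallest energy transition in the series.
The Pfund series has all transitions ending at n_f = 5.

For H, the first line (α-line) is the jump from n = 6 to n = 5:
E_6 = -13.6057 / 6² = -0.377936111 eV
E_5 = -13.6057 / 5² = -0.544228000 eV
ΔE = E_6 - E_5 = 0.166291889 eV

λ = hc/E = 1239.84 eV·nm / 0.166291889 eV
λ = 7455.806 nm

This is the α-line of the Pfund series in H.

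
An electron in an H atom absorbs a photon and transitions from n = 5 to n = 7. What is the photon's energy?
0.27 eV

The energy levels of a hydrogen-like atom are E_n = -13.6057 eV / n².

Energy at n = 5: E_5 = -13.6057 / 5² = -0.54423 eV
Energy at n = 7: E_7 = -13.6057 / 7² = -0.27767 eV

The excitation energy is the difference:
ΔE = E_7 - E_5
ΔE = -0.27767 - (-0.54423)
ΔE = 0.27 eV

Since this is positive, energy must be absorbed (photon absorption).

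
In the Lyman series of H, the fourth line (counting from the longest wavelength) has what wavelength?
94.92 nm

The lines of a series are numbered from the longest wavelength (smallest ΔE) outward; the fourth line is the transition from n = n_f + 4 to n_f.
The Lyman series has all transitions ending at n_f = 1.

For H, the fourth line (δ-line) is the jump from n = 5 to n = 1:
E_5 = -13.6057 / 5² = -0.5442 eV
E_1 = -13.6057 / 1² = -13.6057 eV
ΔE = E_5 - E_1 = 13.0615 eV

λ = hc/E = 1239.84 eV·nm / 13.0615 eV
λ = 94.92 nm

This is the δ-line of the Lyman series in H.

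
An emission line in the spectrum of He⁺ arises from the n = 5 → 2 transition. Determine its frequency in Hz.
2.7635e+15 Hz

First, find the transition energy:
E_5 = -13.6057 × 2² / 5² = -2.1769120 eV
E_2 = -13.6057 × 2² / 2² = -13.6057000 eV
|ΔE| = |E_2 - E_5| = 11.4287880 eV

Convert to Joules: E = 11.4287880 eV × (1.602177 × 10⁻¹⁹ J/eV) = 1.831094e-18 J

Using E = hf:
f = E/h = 1.831094e-18 J / (6.62607 × 10⁻³⁴ J·s)
f = 2.7635e+15 Hz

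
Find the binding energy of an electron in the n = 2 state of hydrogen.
3.401425 eV

The ionization energy is the energy needed to remove the electron completely (n → ∞).

For hydrogen, E_n = -13.6057 eV / n².

At n = 2: E_2 = -13.6057 / 2² = -3.401425000 eV
At n = ∞: E_∞ = 0 eV

Ionization energy = E_∞ - E_2 = 0 - (-3.401425000) = 3.401425000 eV
Ionization energy ≈ 3.401425 eV

This is also called the binding energy of the electron in state n = 2.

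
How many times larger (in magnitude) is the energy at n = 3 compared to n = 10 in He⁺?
11.11

Using E_n = -13.6057 Z² / n² eV with Z = 2:

E_3 = -13.6057 × 2² / 3² = -54.4228 / 9 = -6.04697778 eV
E_10 = -13.6057 × 2² / 10² = -54.4228 / 100 = -0.54422800 eV

The ratio is:
E_3/E_10 = (-6.04697778) / (-0.54422800)
E_3/E_10 = (-54.4228/9) / (-54.4228/100)
E_3/E_10 = 100/9
E_3/E_10 = 11.11
(Note: the Z² factors cancel in the ratio.)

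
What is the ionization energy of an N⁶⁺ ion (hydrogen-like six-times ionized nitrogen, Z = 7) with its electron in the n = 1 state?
666.6793 eV

The ionization energy is the energy needed to remove the electron completely (n → ∞).

For a hydrogen-like ion with Z = 7, E_n = -13.6057 Z² / n² eV.

At n = 1: E_1 = -13.6057 × 7² / 1² = -666.6793000 eV
At n = ∞: E_∞ = 0 eV

Ionization energy = E_∞ - E_1 = 0 - (-666.6793000) = 666.6793000 eV
Ionization energy ≈ 666.6793 eV

This is also called the binding energy of the electron in state n = 1.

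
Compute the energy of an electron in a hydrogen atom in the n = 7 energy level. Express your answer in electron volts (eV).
-0.2777 eV

The energy levels of a hydrogen-like atom are given by:
E_n = -13.6057 eV / n²

For n = 7:
E_7 = -13.6057 eV / 7²
E_7 = -13.6057 eV / 49
E_7 = -0.2777 eV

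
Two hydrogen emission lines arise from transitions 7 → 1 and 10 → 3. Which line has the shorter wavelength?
7 → 1

Calculate the energy for each transition:

Transition 7 → 1:
ΔE₁ = |E_1 - E_7| = |-13.6057/1² - (-13.6057/7²)|
ΔE₁ = |-13.60570000000 - (-0.27766734694)| = 13.32803265 eV

Transition 10 → 3:
ΔE₂ = |E_3 - E_10| = |-13.6057/3² - (-13.6057/10²)|
ΔE₂ = |-1.51174444444 - (-0.13605700000)| = 1.37568744 eV

Since 13.32803265 eV > 1.37568744 eV, the transition 7 → 1 emits the more energetic photon.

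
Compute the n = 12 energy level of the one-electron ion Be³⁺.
-1.512 eV

For hydrogen-like ions, the energy levels scale with Z²:
E_n = -13.6057 Z² / n² eV

For Be³⁺ (Z = 4) at n = 12:
E_12 = -13.6057 × 4² / 12²
E_12 = -13.6057 × 16 / 144
E_12 = -217.6912 / 144
E_12 = -1.512 eV

The energy is 16 times more negative than hydrogen at the same n due to the stronger nuclear charge.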